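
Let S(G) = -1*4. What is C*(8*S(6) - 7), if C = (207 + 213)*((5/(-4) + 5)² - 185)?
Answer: 11199825/4 ≈ 2.8000e+6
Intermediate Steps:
S(G) = -4
C = -287175/4 (C = 420*((5*(-¼) + 5)² - 185) = 420*((-5/4 + 5)² - 185) = 420*((15/4)² - 185) = 420*(225/16 - 185) = 420*(-2735/16) = -287175/4 ≈ -71794.)
C*(8*S(6) - 7) = -287175*(8*(-4) - 7)/4 = -287175*(-32 - 7)/4 = -287175/4*(-39) = 11199825/4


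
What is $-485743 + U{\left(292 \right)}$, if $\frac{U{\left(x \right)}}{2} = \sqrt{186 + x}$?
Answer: $-485743 + 2 \sqrt{478} \approx -4.857 \cdot 10^{5}$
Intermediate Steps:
$U{\left(x \right)} = 2 \sqrt{186 + x}$
$-485743 + U{\left(292 \right)} = -485743 + 2 \sqrt{186 + 292} = -485743 + 2 \sqrt{478}$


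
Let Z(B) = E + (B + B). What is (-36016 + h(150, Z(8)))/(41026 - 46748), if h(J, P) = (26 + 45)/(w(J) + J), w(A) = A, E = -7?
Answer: 10804729/1716600 ≈ 6.2943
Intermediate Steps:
Z(B) = -7 + 2*B (Z(B) = -7 + (B + B) = -7 + 2*B)
h(J, P) = 71/(2*J) (h(J, P) = (26 + 45)/(J + J) = 71/((2*J)) = 71*(1/(2*J)) = 71/(2*J))
(-36016 + h(150, Z(8)))/(41026 - 46748) = (-36016 + (71/2)/150)/(41026 - 46748) = (-36016 + (71/2)*(1/150))/(-5722) = (-36016 + 71/300)*(-1/5722) = -10804729/300*(-1/5722) = 10804729/1716600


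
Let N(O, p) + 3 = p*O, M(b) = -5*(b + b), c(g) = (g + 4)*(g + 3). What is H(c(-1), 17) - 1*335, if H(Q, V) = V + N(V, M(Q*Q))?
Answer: -6441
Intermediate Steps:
c(g) = (3 + g)*(4 + g) (c(g) = (4 + g)*(3 + g) = (3 + g)*(4 + g))
M(b) = -10*b
N(O, p) = -3 + O*p (N(O, p) = -3 + p*O = -3 + O*p)
H(Q, V) = -3 + V - 10*V*Q**2 (H(Q, V) = V + (-3 + V*(-10*Q*Q)) = V + (-3 + V*(-10*Q**2)) = V + (-3 - 10*V*Q**2) = -3 + V - 10*V*Q**2)
H(c(-1), 17) - 1*335 = (-3 + 17 - 10*17*(12 + (-1)**2 + 7*(-1))**2) - 1*335 = (-3 + 17 - 10*17*(12 + 1 - 7)**2) - 335 = (-3 + 17 - 10*17*6**2) - 335 = (-3 + 17 - 10*17*36) - 335 = (-3 + 17 - 6120) - 335 = -6106 - 335 = -6441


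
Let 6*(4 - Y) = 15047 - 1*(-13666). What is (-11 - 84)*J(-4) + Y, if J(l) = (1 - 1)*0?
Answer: -9563/2 ≈ -4781.5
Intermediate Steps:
J(l) = 0 (J(l) = 0*0 = 0)
Y = -9563/2 (Y = 4 - (15047 - 1*(-13666))/6 = 4 - (15047 + 13666)/6 = 4 - ⅙*28713 = 4 - 9571/2 = -9563/2 ≈ -4781.5)
(-11 - 84)*J(-4) + Y = (-11 - 84)*0 - 9563/2 = -95*0 - 9563/2 = 0 - 9563/2 = -9563/2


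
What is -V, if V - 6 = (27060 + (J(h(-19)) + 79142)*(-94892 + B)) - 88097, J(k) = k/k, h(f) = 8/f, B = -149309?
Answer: 19326860774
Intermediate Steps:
J(k) = 1
V = -19326860774 (V = 6 + ((27060 + (1 + 79142)*(-94892 - 149309)) - 88097) = 6 + ((27060 + 79143*(-244201)) - 88097) = 6 + ((27060 - 19326799743) - 88097) = 6 + (-19326772683 - 88097) = 6 - 19326860780 = -19326860774)
-V = -1*(-19326860774) = 19326860774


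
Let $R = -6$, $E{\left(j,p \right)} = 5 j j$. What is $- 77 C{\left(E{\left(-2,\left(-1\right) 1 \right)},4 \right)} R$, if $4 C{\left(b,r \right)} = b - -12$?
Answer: $3696$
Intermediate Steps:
$E{\left(j,p \right)} = 5 j^{2}$
$C{\left(b,r \right)} = 3 + \frac{b}{4}$ ($C{\left(b,r \right)} = \frac{b - -12}{4} = \frac{b + 12}{4} = \frac{12 + b}{4} = 3 + \frac{b}{4}$)
$- 77 C{\left(E{\left(-2,\left(-1\right) 1 \right)},4 \right)} R = - 77 \left(3 + \frac{5 \left(-2\right)^{2}}{4}\right) \left(-6\right) = - 77 \left(3 + \frac{5 \cdot 4}{4}\right) \left(-6\right) = - 77 \left(3 + \frac{1}{4} \cdot 20\right) \left(-6\right) = - 77 \left(3 + 5\right) \left(-6\right) = \left(-77\right) 8 \left(-6\right) = \left(-616\right) \left(-6\right) = 3696$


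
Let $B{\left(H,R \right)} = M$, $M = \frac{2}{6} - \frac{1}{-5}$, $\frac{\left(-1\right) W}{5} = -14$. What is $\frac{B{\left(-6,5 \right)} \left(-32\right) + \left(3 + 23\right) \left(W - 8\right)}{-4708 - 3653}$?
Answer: $- \frac{23924}{125415} \approx -0.19076$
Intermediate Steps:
$W = 70$ ($W = \left(-5\right) \left(-14\right) = 70$)
$M = \frac{8}{15}$ ($M = 2 \cdot \frac{1}{6} - - \frac{1}{5} = \frac{1}{3} + \frac{1}{5} = \frac{8}{15} \approx 0.53333$)
$B{\left(H,R \right)} = \frac{8}{15}$
$\frac{B{\left(-6,5 \right)} \left(-32\right) + \left(3 + 23\right) \left(W - 8\right)}{-4708 - 3653} = \frac{\frac{8}{15} \left(-32\right) + \left(3 + 23\right) \left(70 - 8\right)}{-4708 - 3653} = \frac{- \frac{256}{15} + 26 \cdot 62}{-4708 - 3653} = \frac{- \frac{256}{15} + 1612}{-8361} = \frac{23924}{15} \left(- \frac{1}{8361}\right) = - \frac{23924}{125415}$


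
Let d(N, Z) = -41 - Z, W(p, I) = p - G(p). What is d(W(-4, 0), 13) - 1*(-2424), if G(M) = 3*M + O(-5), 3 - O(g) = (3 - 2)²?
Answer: 2370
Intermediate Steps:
O(g) = 2 (O(g) = 3 - (3 - 2)² = 3 - 1*1² = 3 - 1*1 = 3 - 1 = 2)
G(M) = 2 + 3*M (G(M) = 3*M + 2 = 2 + 3*M)
W(p, I) = -2 - 2*p (W(p, I) = p - (2 + 3*p) = p + (-2 - 3*p) = -2 - 2*p)
d(W(-4, 0), 13) - 1*(-2424) = (-41 - 1*13) - 1*(-2424) = (-41 - 13) + 2424 = -54 + 2424 = 2370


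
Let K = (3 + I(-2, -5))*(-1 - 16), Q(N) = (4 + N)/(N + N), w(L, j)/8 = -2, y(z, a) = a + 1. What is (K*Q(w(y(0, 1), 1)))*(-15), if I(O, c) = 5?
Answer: 765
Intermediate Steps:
y(z, a) = 1 + a
w(L, j) = -16 (w(L, j) = 8*(-2) = -16)
Q(N) = (4 + N)/(2*N) (Q(N) = (4 + N)/((2*N)) = (4 + N)*(1/(2*N)) = (4 + N)/(2*N))
K = -136 (K = (3 + 5)*(-1 - 16) = 8*(-17) = -136)
(K*Q(w(y(0, 1), 1)))*(-15) = -68*(4 - 16)/(-16)*(-15) = -68*(-1)*(-12)/16*(-15) = -136*3/8*(-15) = -51*(-15) = 765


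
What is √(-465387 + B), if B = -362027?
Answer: 7*I*√16886 ≈ 909.62*I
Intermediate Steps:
√(-465387 + B) = √(-465387 - 362027) = √(-827414) = 7*I*√16886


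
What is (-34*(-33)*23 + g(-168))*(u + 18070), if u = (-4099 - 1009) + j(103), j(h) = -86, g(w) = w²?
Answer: 695690280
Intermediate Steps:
u = -5194 (u = (-4099 - 1009) - 86 = -5108 - 86 = -5194)
(-34*(-33)*23 + g(-168))*(u + 18070) = (-34*(-33)*23 + (-168)²)*(-5194 + 18070) = (1122*23 + 28224)*12876 = (25806 + 28224)*12876 = 54030*12876 = 695690280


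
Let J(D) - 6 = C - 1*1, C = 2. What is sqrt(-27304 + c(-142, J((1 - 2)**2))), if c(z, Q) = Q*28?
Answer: 6*I*sqrt(753) ≈ 164.65*I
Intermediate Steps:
J(D) = 7 (J(D) = 6 + (2 - 1*1) = 6 + (2 - 1) = 6 + 1 = 7)
c(z, Q) = 28*Q
sqrt(-27304 + c(-142, J((1 - 2)**2))) = sqrt(-27304 + 28*7) = sqrt(-27304 + 196) = sqrt(-27108) = 6*I*sqrt(753)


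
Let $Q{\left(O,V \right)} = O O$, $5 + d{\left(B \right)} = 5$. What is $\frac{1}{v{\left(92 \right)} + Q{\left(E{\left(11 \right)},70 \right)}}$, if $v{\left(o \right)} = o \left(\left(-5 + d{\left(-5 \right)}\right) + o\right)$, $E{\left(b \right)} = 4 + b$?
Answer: $\frac{1}{8229} \approx 0.00012152$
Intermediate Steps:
$d{\left(B \right)} = 0$ ($d{\left(B \right)} = -5 + 5 = 0$)
$Q{\left(O,V \right)} = O^{2}$
$v{\left(o \right)} = o \left(-5 + o\right)$ ($v{\left(o \right)} = o \left(\left(-5 + 0\right) + o\right) = o \left(-5 + o\right)$)
$\frac{1}{v{\left(92 \right)} + Q{\left(E{\left(11 \right)},70 \right)}} = \frac{1}{92 \left(-5 + 92\right) + \left(4 + 11\right)^{2}} = \frac{1}{92 \cdot 87 + 15^{2}} = \frac{1}{8004 + 225} = \frac{1}{8229}$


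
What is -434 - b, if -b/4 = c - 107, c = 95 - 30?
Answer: -602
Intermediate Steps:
c = 65
b = 168 (b = -4*(65 - 107) = -4*(-42) = 168)
-434 - b = -434 - 1*168 = -434 - 168 = -602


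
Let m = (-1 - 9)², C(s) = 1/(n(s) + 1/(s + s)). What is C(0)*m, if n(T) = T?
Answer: 0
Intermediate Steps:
C(s) = 1/(s + 1/(2*s)) (C(s) = 1/(s + 1/(s + s)) = 1/(s + 1/(2*s)))
m = 100 (m = (-10)² = 100)
C(0)*m = (2*0/(1 + 2*0²))*100 = (2*0/(1 + 2*0))*100 = (2*0/(1 + 0))*100 = (2*0/1)*100 = (2*0*1)*100 = 0*100 = 0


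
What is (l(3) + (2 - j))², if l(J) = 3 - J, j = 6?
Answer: 16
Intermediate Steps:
(l(3) + (2 - j))² = ((3 - 1*3) + (2 - 1*6))² = ((3 - 3) + (2 - 6))² = (0 - 4)² = (-4)² = 16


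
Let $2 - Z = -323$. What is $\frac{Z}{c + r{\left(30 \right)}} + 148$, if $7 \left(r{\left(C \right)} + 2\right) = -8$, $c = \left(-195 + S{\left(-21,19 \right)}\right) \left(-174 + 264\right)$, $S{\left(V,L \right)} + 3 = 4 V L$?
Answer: $\frac{167273541}{1130242} \approx 148.0$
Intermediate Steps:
$Z = 325$ ($Z = 2 - -323 = 2 + 323 = 325$)
$S{\left(V,L \right)} = -3 + 4 L V$ ($S{\left(V,L \right)} = -3 + 4 V L = -3 + 4 L V$)
$c = -161460$ ($c = \left(-195 + \left(-3 + 4 \cdot 19 \left(-21\right)\right)\right) \left(-174 + 264\right) = \left(-195 - 1599\right) 90 = \left(-1794\right) 90 = -161460$)
$r{\left(C \right)} = - \frac{22}{7}$ ($r{\left(C \right)} = -2 + \frac{1}{7} \left(-8\right) = -2 - \frac{8}{7} = - \frac{22}{7}$)
$\frac{Z}{c + r{\left(30 \right)}} + 148 = \frac{325}{-161460 - \frac{22}{7}} + 148 = \frac{325}{- \frac{1130242}{7}} + 148 = 325 \left(- \frac{7}{1130242}\right) + 148 = - \frac{2275}{1130242} + 148 = \frac{167273541}{1130242}$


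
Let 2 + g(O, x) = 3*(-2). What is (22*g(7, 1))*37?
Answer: -6512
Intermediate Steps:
g(O, x) = -8 (g(O, x) = -2 + 3*(-2) = -2 - 6 = -8)
(22*g(7, 1))*37 = (22*(-8))*37 = -176*37 = -6512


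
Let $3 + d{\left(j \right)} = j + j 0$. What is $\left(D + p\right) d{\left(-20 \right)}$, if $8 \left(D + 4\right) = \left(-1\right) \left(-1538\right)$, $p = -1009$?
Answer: $\frac{75509}{4} \approx 18877.0$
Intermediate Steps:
$d{\left(j \right)} = -3 + j$ ($d{\left(j \right)} = -3 + \left(j + j 0\right) = -3 + \left(j + 0\right) = -3 + j$)
$D = \frac{753}{4}$ ($D = -4 + \frac{\left(-1\right) \left(-1538\right)}{8} = -4 + \frac{1}{8} \cdot 1538 = -4 + \frac{769}{4} = \frac{753}{4} \approx 188.25$)
$\left(D + p\right) d{\left(-20 \right)} = \left(\frac{753}{4} - 1009\right) \left(-3 - 20\right) = \left(- \frac{3283}{4}\right) \left(-23\right) = \frac{75509}{4}$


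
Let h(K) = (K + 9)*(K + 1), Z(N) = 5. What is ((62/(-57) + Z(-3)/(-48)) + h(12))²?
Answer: 61448956321/831744 ≈ 73880.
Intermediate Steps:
h(K) = (1 + K)*(9 + K) (h(K) = (9 + K)*(1 + K) = (1 + K)*(9 + K))
((62/(-57) + Z(-3)/(-48)) + h(12))² = ((62/(-57) + 5/(-48)) + (9 + 12² + 10*12))² = ((62*(-1/57) + 5*(-1/48)) + (9 + 144 + 120))² = ((-62/57 - 5/48) + 273)² = (-1087/912 + 273)² = (247889/912)² = 61448956321/831744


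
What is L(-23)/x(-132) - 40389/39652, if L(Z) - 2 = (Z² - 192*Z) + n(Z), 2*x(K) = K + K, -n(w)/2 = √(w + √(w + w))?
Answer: -4197704/109043 + √(-23 + I*√46)/66 ≈ -38.485 + 0.073433*I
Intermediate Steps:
n(w) = -2*√(w + √2*√w) (n(w) = -2*√(w + √(w + w)) = -2*√(w + √(2*w)) = -2*√(w + √2*√w))
x(K) = K (x(K) = (K + K)/2 = (2*K)/2 = K)
L(Z) = 2 + Z² - 192*Z - 2*√(Z + √2*√Z) (L(Z) = 2 + ((Z² - 192*Z) - 2*√(Z + √2*√Z)) = 2 + (Z² - 192*Z - 2*√(Z + √2*√Z)) = 2 + Z² - 192*Z - 2*√(Z + √2*√Z))
L(-23)/x(-132) - 40389/39652 = (2 + (-23)² - 192*(-23) - 2*√(-23 + √2*√(-23)))/(-132) - 40389/39652 = (2 + 529 + 4416 - 2*√(-23 + √2*(I*√23)))*(-1/132) - 40389*1/39652 = (2 + 529 + 4416 - 2*√(-23 + I*√46))*(-1/132) - 40389/39652 = (4947 - 2*√(-23 + I*√46))*(-1/132) - 40389/39652 = (-1649/44 + √(-23 + I*√46)/66) - 40389/39652 = -4197704/109043 + √(-23 + I*√46)/66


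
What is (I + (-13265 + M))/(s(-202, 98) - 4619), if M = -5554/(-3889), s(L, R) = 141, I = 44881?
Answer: -61480089/8707471 ≈ -7.0606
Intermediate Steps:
M = 5554/3889 (M = -5554*(-1/3889) = 5554/3889 ≈ 1.4281)
(I + (-13265 + M))/(s(-202, 98) - 4619) = (44881 + (-13265 + 5554/3889))/(141 - 4619) = (44881 - 51582031/3889)/(-4478) = (122960178/3889)*(-1/4478) = -61480089/8707471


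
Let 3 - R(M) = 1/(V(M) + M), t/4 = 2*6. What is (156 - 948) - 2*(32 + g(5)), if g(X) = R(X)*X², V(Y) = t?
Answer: -53268/53 ≈ -1005.1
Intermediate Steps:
t = 48 (t = 4*(2*6) = 4*12 = 48)
V(Y) = 48
R(M) = 3 - 1/(48 + M)
g(X) = X²*(143 + 3*X)/(48 + X) (g(X) = ((143 + 3*X)/(48 + X))*X² = X²*(143 + 3*X)/(48 + X))
(156 - 948) - 2*(32 + g(5)) = (156 - 948) - 2*(32 + 5²*(143 + 3*5)/(48 + 5)) = -792 - 2*(32 + 25*(143 + 15)/53) = -792 - 2*(32 + 25*(1/53)*158) = -792 - 2*(32 + 3950/53) = -792 - 2*5646/53 = -792 - 11292/53 = -53268/53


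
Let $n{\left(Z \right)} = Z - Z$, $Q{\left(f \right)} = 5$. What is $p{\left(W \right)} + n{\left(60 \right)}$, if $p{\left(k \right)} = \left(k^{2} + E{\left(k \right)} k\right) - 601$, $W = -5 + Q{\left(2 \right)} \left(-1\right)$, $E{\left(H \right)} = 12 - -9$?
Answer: $-711$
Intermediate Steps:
$E{\left(H \right)} = 21$ ($E{\left(H \right)} = 12 + 9 = 21$)
$n{\left(Z \right)} = 0$
$W = -10$ ($W = -5 + 5 \left(-1\right) = -5 - 5 = -10$)
$p{\left(k \right)} = -601 + k^{2} + 21 k$ ($p{\left(k \right)} = \left(k^{2} + 21 k\right) - 601 = -601 + k^{2} + 21 k$)
$p{\left(W \right)} + n{\left(60 \right)} = \left(-601 + \left(-10\right)^{2} + 21 \left(-10\right)\right) + 0 = \left(-601 + 100 - 210\right) + 0 = -711 + 0 = -711$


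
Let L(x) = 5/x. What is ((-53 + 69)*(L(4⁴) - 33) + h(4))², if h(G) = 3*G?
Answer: 68079001/256 ≈ 2.6593e+5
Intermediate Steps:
((-53 + 69)*(L(4⁴) - 33) + h(4))² = ((-53 + 69)*(5/(4⁴) - 33) + 3*4)² = (16*(5/256 - 33) + 12)² = (16*(-8443/256) + 12)² = (-8443/16 + 12)² = (-8251/16)² = 68079001/256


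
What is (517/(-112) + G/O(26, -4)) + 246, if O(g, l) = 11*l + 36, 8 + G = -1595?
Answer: 49477/112 ≈ 441.76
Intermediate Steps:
G = -1603 (G = -8 - 1595 = -1603)
O(g, l) = 36 + 11*l
(517/(-112) + G/O(26, -4)) + 246 = (517/(-112) - 1603/(36 + 11*(-4))) + 246 = (517*(-1/112) - 1603/(36 - 44)) + 246 = (-517/112 - 1603/(-8)) + 246 = (-517/112 - 1603*(-⅛)) + 246 = (-517/112 + 1603/8) + 246 = 21925/112 + 246 = 49477/112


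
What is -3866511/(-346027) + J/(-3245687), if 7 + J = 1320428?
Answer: 1099325742790/102099575959 ≈ 10.767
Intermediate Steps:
J = 1320421 (J = -7 + 1320428 = 1320421)
-3866511/(-346027) + J/(-3245687) = -3866511/(-346027) + 1320421/(-3245687) = -3866511*(-1/346027) + 1320421*(-1/3245687) = 351501/31457 - 1320421/3245687 = 1099325742790/102099575959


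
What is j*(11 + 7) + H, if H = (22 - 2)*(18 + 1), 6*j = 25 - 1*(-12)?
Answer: 491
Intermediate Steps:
j = 37/6 (j = (25 - 1*(-12))/6 = (25 + 12)/6 = (⅙)*37 = 37/6 ≈ 6.1667)
H = 380 (H = 20*19 = 380)
j*(11 + 7) + H = 37*(11 + 7)/6 + 380 = (37/6)*18 + 380 = 111 + 380 = 491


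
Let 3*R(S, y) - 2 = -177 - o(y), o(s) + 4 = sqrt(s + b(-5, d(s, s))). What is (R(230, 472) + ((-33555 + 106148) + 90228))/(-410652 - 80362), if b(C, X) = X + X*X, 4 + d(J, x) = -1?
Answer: -81382/245507 + sqrt(123)/736521 ≈ -0.33147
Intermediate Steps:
d(J, x) = -5 (d(J, x) = -4 - 1 = -5)
b(C, X) = X + X**2
o(s) = -4 + sqrt(20 + s) (o(s) = -4 + sqrt(s - 5*(1 - 5)) = -4 + sqrt(s - 5*(-4)) = -4 + sqrt(s + 20) = -4 + sqrt(20 + s))
R(S, y) = -57 - sqrt(20 + y)/3 (R(S, y) = 2/3 + (-177 - (-4 + sqrt(20 + y)))/3 = 2/3 + (-177 + (4 - sqrt(20 + y)))/3 = 2/3 + (-173 - sqrt(20 + y))/3 = 2/3 + (-173/3 - sqrt(20 + y)/3) = -57 - sqrt(20 + y)/3)
(R(230, 472) + ((-33555 + 106148) + 90228))/(-410652 - 80362) = ((-57 - sqrt(20 + 472)/3) + ((-33555 + 106148) + 90228))/(-410652 - 80362) = ((-57 - 2*sqrt(123)/3) + (72593 + 90228))/(-491014) = ((-57 - 2*sqrt(123)/3) + 162821)*(-1/491014) = (162764 - 2*sqrt(123)/3)*(-1/491014) = -81382/245507 + sqrt(123)/736521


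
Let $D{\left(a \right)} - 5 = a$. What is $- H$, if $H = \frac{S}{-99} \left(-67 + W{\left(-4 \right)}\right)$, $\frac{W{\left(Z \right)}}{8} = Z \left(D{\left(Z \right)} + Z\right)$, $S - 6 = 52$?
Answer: $\frac{1682}{99} \approx 16.99$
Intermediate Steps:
$S = 58$ ($S = 6 + 52 = 58$)
$D{\left(a \right)} = 5 + a$
$W{\left(Z \right)} = 8 Z \left(5 + 2 Z\right)$ ($W{\left(Z \right)} = 8 Z \left(\left(5 + Z\right) + Z\right) = 8 Z \left(5 + 2 Z\right)$)
$H = - \frac{1682}{99}$ ($H = \frac{58}{-99} \left(-67 + 8 \left(-4\right) \left(5 + 2 \left(-4\right)\right)\right) = 58 \left(- \frac{1}{99}\right) \left(-67 + 8 \left(-4\right) \left(5 - 8\right)\right) = - \frac{58 \left(-67 + 8 \left(-4\right) \left(-3\right)\right)}{99} = - \frac{58 \left(-67 + 96\right)}{99} = \left(- \frac{58}{99}\right) 29 = - \frac{1682}{99} \approx -16.99$)
$- H = \left(-1\right) \left(- \frac{1682}{99}\right) = \frac{1682}{99}$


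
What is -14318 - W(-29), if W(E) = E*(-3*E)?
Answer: -11795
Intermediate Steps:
W(E) = -3*E²
-14318 - W(-29) = -14318 - (-3)*(-29)² = -14318 - (-3)*841 = -14318 - 1*(-2523) = -14318 + 2523 = -11795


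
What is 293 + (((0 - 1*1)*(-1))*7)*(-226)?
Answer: -1289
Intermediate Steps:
293 + (((0 - 1*1)*(-1))*7)*(-226) = 293 + (((0 - 1)*(-1))*7)*(-226) = 293 + (-1*(-1)*7)*(-226) = 293 + (1*7)*(-226) = 293 + 7*(-226) = 293 - 1582 = -1289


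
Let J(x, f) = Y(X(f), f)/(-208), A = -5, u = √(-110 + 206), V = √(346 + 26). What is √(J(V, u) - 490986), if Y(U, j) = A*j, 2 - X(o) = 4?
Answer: √(-331906536 + 65*√6)/26 ≈ 700.7*I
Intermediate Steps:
V = 2*√93 (V = √372 = 2*√93 ≈ 19.287)
u = 4*√6 (u = √96 = 4*√6 ≈ 9.7980)
X(o) = -2 (X(o) = 2 - 1*4 = 2 - 4 = -2)
Y(U, j) = -5*j
J(x, f) = 5*f/208 (J(x, f) = -5*f/(-208) = -5*f*(-1/208) = 5*f/208)
√(J(V, u) - 490986) = √(5*(4*√6)/208 - 490986) = √(5*√6/52 - 490986) = √(-490986 + 5*√6/52)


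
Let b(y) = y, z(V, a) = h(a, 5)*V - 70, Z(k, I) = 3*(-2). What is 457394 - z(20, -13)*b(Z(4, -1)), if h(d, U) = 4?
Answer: 457454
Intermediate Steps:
Z(k, I) = -6
z(V, a) = -70 + 4*V (z(V, a) = 4*V - 70 = -70 + 4*V)
457394 - z(20, -13)*b(Z(4, -1)) = 457394 - (-70 + 4*20)*(-6) = 457394 - (-70 + 80)*(-6) = 457394 - 10*(-6) = 457394 - 1*(-60) = 457394 + 60 = 457454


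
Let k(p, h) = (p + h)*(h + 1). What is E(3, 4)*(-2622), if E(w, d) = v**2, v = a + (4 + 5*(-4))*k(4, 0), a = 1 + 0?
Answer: -10406718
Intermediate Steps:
k(p, h) = (1 + h)*(h + p) (k(p, h) = (h + p)*(1 + h) = (1 + h)*(h + p))
a = 1
v = -63 (v = 1 + (4 + 5*(-4))*(0 + 4 + 0**2 + 0*4) = 1 + (4 - 20)*(0 + 4 + 0 + 0) = 1 - 16*4 = 1 - 64 = -63)
E(w, d) = 3969 (E(w, d) = (-63)**2 = 3969)
E(3, 4)*(-2622) = 3969*(-2622) = -10406718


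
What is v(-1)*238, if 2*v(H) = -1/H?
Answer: 119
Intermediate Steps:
v(H) = -1/(2*H) (v(H) = (-1/H)/2 = -1/(2*H))
v(-1)*238 = -1/2/(-1)*238 = -1/2*(-1)*238 = (1/2)*238 = 119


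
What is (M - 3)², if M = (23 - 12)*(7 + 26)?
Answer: 129600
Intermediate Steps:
M = 363 (M = 11*33 = 363)
(M - 3)² = (363 - 3)² = 360² = 129600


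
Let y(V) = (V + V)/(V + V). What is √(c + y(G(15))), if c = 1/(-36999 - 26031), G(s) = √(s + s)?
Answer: √3972717870/63030 ≈ 0.99999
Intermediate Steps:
G(s) = √2*√s (G(s) = √(2*s) = √2*√s)
y(V) = 1 (y(V) = (2*V)/((2*V)) = (2*V)*(1/(2*V)) = 1)
c = -1/63030 (c = 1/(-63030) = -1/63030 ≈ -1.5865e-5)
√(c + y(G(15))) = √(-1/63030 + 1) = √(63029/63030) = √3972717870/63030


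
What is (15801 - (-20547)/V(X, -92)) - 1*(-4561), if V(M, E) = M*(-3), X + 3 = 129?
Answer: 284307/14 ≈ 20308.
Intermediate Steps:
X = 126 (X = -3 + 129 = 126)
V(M, E) = -3*M
(15801 - (-20547)/V(X, -92)) - 1*(-4561) = (15801 - (-20547)/((-3*126))) - 1*(-4561) = (15801 - (-20547)/(-378)) + 4561 = (15801 - (-20547)*(-1)/378) + 4561 = (15801 - 1*761/14) + 4561 = (15801 - 761/14) + 4561 = 220453/14 + 4561 = 284307/14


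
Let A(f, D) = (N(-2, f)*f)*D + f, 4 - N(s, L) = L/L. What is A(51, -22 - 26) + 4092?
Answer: -3201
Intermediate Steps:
N(s, L) = 3 (N(s, L) = 4 - L/L = 4 - 1*1 = 4 - 1 = 3)
A(f, D) = f + 3*D*f (A(f, D) = (3*f)*D + f = 3*D*f + f = f + 3*D*f)
A(51, -22 - 26) + 4092 = 51*(1 + 3*(-22 - 26)) + 4092 = 51*(1 + 3*(-48)) + 4092 = 51*(1 - 144) + 4092 = 51*(-143) + 4092 = -7293 + 4092 = -3201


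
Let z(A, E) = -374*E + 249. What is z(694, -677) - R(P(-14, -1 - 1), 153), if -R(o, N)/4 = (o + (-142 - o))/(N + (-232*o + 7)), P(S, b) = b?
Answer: 19768795/78 ≈ 2.5345e+5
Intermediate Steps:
z(A, E) = 249 - 374*E
R(o, N) = 568/(7 + N - 232*o) (R(o, N) = -4*(o + (-142 - o))/(N + (-232*o + 7)) = -(-568)/(N + (7 - 232*o)) = -(-568)/(7 + N - 232*o) = 568/(7 + N - 232*o))
z(694, -677) - R(P(-14, -1 - 1), 153) = (249 - 374*(-677)) - 568/(7 + 153 - 232*(-1 - 1)) = (249 + 253198) - 568/(7 + 153 - 232*(-2)) = 253447 - 568/(7 + 153 + 464) = 253447 - 568/624 = 253447 - 1*71/78 = 253447 - 71/78 = 19768795/78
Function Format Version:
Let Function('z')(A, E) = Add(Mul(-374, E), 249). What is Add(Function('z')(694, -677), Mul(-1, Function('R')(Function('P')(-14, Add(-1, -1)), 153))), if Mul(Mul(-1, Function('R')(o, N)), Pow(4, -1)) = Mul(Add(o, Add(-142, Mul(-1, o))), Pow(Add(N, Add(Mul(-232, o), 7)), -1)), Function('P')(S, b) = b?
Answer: Rational(19768795, 78) ≈ 2.5345e+5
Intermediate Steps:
Function('z')(A, E) = Add(249, Mul(-374, E))
Function('R')(o, N) = Mul(568, Pow(Add(7, N, Mul(-232, o)), -1)) (Function('R')(o, N) = Mul(-4, Mul(Add(o, Add(-142, Mul(-1, o))), Pow(Add(N, Add(Mul(-232, o), 7)), -1))) = Mul(-4, Mul(-142, Pow(Add(N, Add(7, Mul(-232, o))), -1))) = Mul(-4, Mul(-142, Pow(Add(7, N, Mul(-232, o)), -1))) = Mul(568, Pow(Add(7, N, Mul(-232, o)), -1)))
Add(Function('z')(694, -677), Mul(-1, Function('R')(Function('P')(-14, Add(-1, -1)), 153))) = Add(Add(249, Mul(-374, -677)), Mul(-1, Mul(568, Pow(Add(7, 153, Mul(-232, Add(-1, -1))), -1)))) = Add(Add(249, 253198), Mul(-1, Mul(568, Pow(Add(7, 153, Mul(-232, -2)), -1)))) = Add(253447, Mul(-1, Mul(568, Pow(Add(7, 153, 464), -1)))) = Add(253447, Mul(-1, Mul(568, Pow(624, -1)))) = Add(253447, Mul(-1, Mul(568, Rational(1, 624)))) = Add(253447, Mul(-1, Rational(71, 78))) = Add(253447, Rational(-71, 78)) = Rational(19768795, 78)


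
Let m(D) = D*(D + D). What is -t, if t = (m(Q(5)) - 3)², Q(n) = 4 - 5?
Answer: -1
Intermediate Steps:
Q(n) = -1
m(D) = 2*D² (m(D) = D*(2*D) = 2*D²)
t = 1 (t = (2*(-1)² - 3)² = (2*1 - 3)² = (2 - 3)² = (-1)² = 1)
-t = -1*1 = -1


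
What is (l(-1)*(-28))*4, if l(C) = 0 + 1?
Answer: -112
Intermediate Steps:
l(C) = 1
(l(-1)*(-28))*4 = (1*(-28))*4 = -28*4 = -112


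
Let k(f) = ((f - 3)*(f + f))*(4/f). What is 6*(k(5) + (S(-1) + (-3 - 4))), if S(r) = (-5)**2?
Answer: 204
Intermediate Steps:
S(r) = 25
k(f) = -24 + 8*f (k(f) = ((-3 + f)*(2*f))*(4/f) = (2*f*(-3 + f))*(4/f) = -24 + 8*f)
6*(k(5) + (S(-1) + (-3 - 4))) = 6*((-24 + 8*5) + (25 + (-3 - 4))) = 6*((-24 + 40) + (25 - 7)) = 6*(16 + 18) = 6*34 = 204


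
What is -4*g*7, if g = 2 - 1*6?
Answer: 112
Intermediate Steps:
g = -4 (g = 2 - 6 = -4)
-4*g*7 = -4*(-4)*7 = 16*7 = 112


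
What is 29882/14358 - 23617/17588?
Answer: 93235865/126264252 ≈ 0.73842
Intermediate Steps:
29882/14358 - 23617/17588 = 29882*(1/14358) - 23617*1/17588 = 14941/7179 - 23617/17588 = 93235865/126264252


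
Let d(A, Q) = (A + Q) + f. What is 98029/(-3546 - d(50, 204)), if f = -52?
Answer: -98029/3748 ≈ -26.155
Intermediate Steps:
d(A, Q) = -52 + A + Q (d(A, Q) = (A + Q) - 52 = -52 + A + Q)
98029/(-3546 - d(50, 204)) = 98029/(-3546 - (-52 + 50 + 204)) = 98029/(-3546 - 1*202) = 98029/(-3546 - 202) = 98029/(-3748) = 98029*(-1/3748) = -98029/3748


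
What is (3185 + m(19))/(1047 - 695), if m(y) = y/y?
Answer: 1593/176 ≈ 9.0511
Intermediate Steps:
m(y) = 1
(3185 + m(19))/(1047 - 695) = (3185 + 1)/(1047 - 695) = 3186/352 = 3186*(1/352) = 1593/176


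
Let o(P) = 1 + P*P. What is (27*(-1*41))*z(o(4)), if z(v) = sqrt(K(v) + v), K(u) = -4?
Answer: -1107*sqrt(13) ≈ -3991.3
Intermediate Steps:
o(P) = 1 + P**2
z(v) = sqrt(-4 + v)
(27*(-1*41))*z(o(4)) = (27*(-1*41))*sqrt(-4 + (1 + 4**2)) = (27*(-41))*sqrt(-4 + (1 + 16)) = -1107*sqrt(-4 + 17) = -1107*sqrt(13)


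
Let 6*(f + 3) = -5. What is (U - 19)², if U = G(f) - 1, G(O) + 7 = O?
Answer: 34225/36 ≈ 950.69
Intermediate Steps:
f = -23/6 (f = -3 + (⅙)*(-5) = -3 - ⅚ = -23/6 ≈ -3.8333)
G(O) = -7 + O
U = -71/6 (U = (-7 - 23/6) - 1 = -65/6 - 1 = -71/6 ≈ -11.833)
(U - 19)² = (-71/6 - 19)² = (-185/6)² = 34225/36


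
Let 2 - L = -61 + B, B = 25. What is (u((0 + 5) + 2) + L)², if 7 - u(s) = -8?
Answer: 2809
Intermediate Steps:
L = 38 (L = 2 - (-61 + 25) = 2 - 1*(-36) = 2 + 36 = 38)
u(s) = 15 (u(s) = 7 - 1*(-8) = 7 + 8 = 15)
(u((0 + 5) + 2) + L)² = (15 + 38)² = 53² = 2809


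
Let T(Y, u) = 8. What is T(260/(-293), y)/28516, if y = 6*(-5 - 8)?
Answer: 2/7129 ≈ 0.00028054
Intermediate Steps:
y = -78 (y = 6*(-13) = -78)
T(260/(-293), y)/28516 = 8/28516 = 8*(1/28516) = 2/7129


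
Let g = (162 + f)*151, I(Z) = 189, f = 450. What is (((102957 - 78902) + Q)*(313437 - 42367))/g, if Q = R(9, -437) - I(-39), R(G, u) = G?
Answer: 3235898125/46206 ≈ 70032.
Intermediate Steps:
Q = -180 (Q = 9 - 1*189 = 9 - 189 = -180)
g = 92412 (g = (162 + 450)*151 = 612*151 = 92412)
(((102957 - 78902) + Q)*(313437 - 42367))/g = (((102957 - 78902) - 180)*(313437 - 42367))/92412 = ((24055 - 180)*271070)*(1/92412) = (23875*271070)*(1/92412) = 6471796250*(1/92412) = 3235898125/46206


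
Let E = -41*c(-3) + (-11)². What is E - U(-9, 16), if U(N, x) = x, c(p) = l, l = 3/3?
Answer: 64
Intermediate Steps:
l = 1 (l = 3*(⅓) = 1)
c(p) = 1
E = 80 (E = -41*1 + (-11)² = -41 + 121 = 80)
E - U(-9, 16) = 80 - 1*16 = 80 - 16 = 64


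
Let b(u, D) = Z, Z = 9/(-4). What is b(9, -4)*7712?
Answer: -17352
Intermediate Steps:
Z = -9/4 (Z = 9*(-¼) = -9/4 ≈ -2.2500)
b(u, D) = -9/4
b(9, -4)*7712 = -9/4*7712 = -17352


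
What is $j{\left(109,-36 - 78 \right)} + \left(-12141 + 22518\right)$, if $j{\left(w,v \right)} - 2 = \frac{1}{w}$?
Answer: $\frac{1131312}{109} \approx 10379.0$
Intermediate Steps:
$j{\left(w,v \right)} = 2 + \frac{1}{w}$
$j{\left(109,-36 - 78 \right)} + \left(-12141 + 22518\right) = \left(2 + \frac{1}{109}\right) + \left(-12141 + 22518\right) = \left(2 + \frac{1}{109}\right) + 10377 = \frac{219}{109} + 10377 = \frac{1131312}{109}$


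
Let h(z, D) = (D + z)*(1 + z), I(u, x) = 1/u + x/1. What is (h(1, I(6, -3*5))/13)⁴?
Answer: 47458321/2313441 ≈ 20.514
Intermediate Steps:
I(u, x) = x + 1/u (I(u, x) = 1/u + x*1 = 1/u + x = x + 1/u)
h(z, D) = (1 + z)*(D + z)
(h(1, I(6, -3*5))/13)⁴ = (((-3*5 + 1/6) + 1 + 1² + (-3*5 + 1/6)*1)/13)⁴ = (((-15 + ⅙) + 1 + 1 + (-15 + ⅙)*1)*(1/13))⁴ = ((-89/6 + 1 + 1 - 89/6*1)*(1/13))⁴ = ((-89/6 + 1 + 1 - 89/6)*(1/13))⁴ = (-83/3*1/13)⁴ = (-83/39)⁴ = 47458321/2313441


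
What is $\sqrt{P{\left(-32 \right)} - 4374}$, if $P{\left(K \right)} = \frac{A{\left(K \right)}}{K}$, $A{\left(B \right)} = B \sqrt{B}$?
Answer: $\sqrt{-4374 + 4 i \sqrt{2}} \approx 0.0428 + 66.136 i$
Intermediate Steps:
$A{\left(B \right)} = B^{\frac{3}{2}}$
$P{\left(K \right)} = \sqrt{K}$ ($P{\left(K \right)} = \frac{K^{\frac{3}{2}}}{K} = \sqrt{K}$)
$\sqrt{P{\left(-32 \right)} - 4374} = \sqrt{\sqrt{-32} - 4374} = \sqrt{4 i \sqrt{2} - 4374} = \sqrt{-4374 + 4 i \sqrt{2}}$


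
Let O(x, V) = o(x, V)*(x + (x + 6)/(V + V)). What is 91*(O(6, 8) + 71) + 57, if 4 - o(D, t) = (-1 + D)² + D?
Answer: -40267/4 ≈ -10067.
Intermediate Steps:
o(D, t) = 4 - D - (-1 + D)² (o(D, t) = 4 - ((-1 + D)² + D) = 4 - (D + (-1 + D)²) = 4 + (-D - (-1 + D)²) = 4 - D - (-1 + D)²)
O(x, V) = (x + (6 + x)/(2*V))*(3 + x - x²) (O(x, V) = (3 + x - x²)*(x + (x + 6)/(V + V)) = (3 + x - x²)*(x + (6 + x)/((2*V))) = (3 + x - x²)*(x + (6 + x)*(1/(2*V))) = (3 + x - x²)*(x + (6 + x)/(2*V)) = (x + (6 + x)/(2*V))*(3 + x - x²))
91*(O(6, 8) + 71) + 57 = 91*((½)*(3 + 6 - 1*6²)*(6 + 6 + 2*8*6)/8 + 71) + 57 = 91*((½)*(⅛)*(3 + 6 - 1*36)*(6 + 6 + 96) + 71) + 57 = 91*((½)*(⅛)*(3 + 6 - 36)*108 + 71) + 57 = 91*((½)*(⅛)*(-27)*108 + 71) + 57 = 91*(-729/4 + 71) + 57 = 91*(-445/4) + 57 = -40495/4 + 57 = -40267/4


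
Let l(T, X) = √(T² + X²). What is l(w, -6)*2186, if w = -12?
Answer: 13116*√5 ≈ 29328.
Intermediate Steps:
l(w, -6)*2186 = √((-12)² + (-6)²)*2186 = √(144 + 36)*2186 = √180*2186 = (6*√5)*2186 = 13116*√5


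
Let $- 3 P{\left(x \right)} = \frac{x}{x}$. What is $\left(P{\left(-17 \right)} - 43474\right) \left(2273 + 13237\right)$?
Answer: $-674286910$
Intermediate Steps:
$P{\left(x \right)} = - \frac{1}{3}$ ($P{\left(x \right)} = - \frac{x \frac{1}{x}}{3} = \left(- \frac{1}{3}\right) 1 = - \frac{1}{3}$)
$\left(P{\left(-17 \right)} - 43474\right) \left(2273 + 13237\right) = \left(- \frac{1}{3} - 43474\right) \left(2273 + 13237\right) = \left(- \frac{130423}{3}\right) 15510 = -674286910$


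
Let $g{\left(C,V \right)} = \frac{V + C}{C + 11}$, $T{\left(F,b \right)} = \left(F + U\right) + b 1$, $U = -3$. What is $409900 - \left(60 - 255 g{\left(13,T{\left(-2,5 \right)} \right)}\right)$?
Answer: $\frac{3279825}{8} \approx 4.0998 \cdot 10^{5}$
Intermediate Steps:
$T{\left(F,b \right)} = -3 + F + b$ ($T{\left(F,b \right)} = \left(F - 3\right) + b 1 = \left(-3 + F\right) + b = -3 + F + b$)
$g{\left(C,V \right)} = \frac{C + V}{11 + C}$
$409900 - \left(60 - 255 g{\left(13,T{\left(-2,5 \right)} \right)}\right) = 409900 - \left(60 - 255 \frac{13 - 0}{11 + 13}\right) = 409900 - \left(60 - 255 \frac{13 + 0}{24}\right) = 409900 - \left(60 - 255 \cdot \frac{1}{24} \cdot 13\right) = 409900 - \left(60 - \frac{1105}{8}\right) = 409900 - - \frac{625}{8} = 409900 + \frac{625}{8} = \frac{3279825}{8}$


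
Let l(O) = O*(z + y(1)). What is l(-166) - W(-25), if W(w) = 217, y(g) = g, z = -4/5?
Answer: -1251/5 ≈ -250.20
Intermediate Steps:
z = -⅘ (z = -4*⅕ = -⅘ ≈ -0.80000)
l(O) = O/5 (l(O) = O*(-⅘ + 1) = O*(⅕) = O/5)
l(-166) - W(-25) = (⅕)*(-166) - 1*217 = -166/5 - 217 = -1251/5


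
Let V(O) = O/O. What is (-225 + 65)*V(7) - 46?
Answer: -206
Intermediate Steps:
V(O) = 1
(-225 + 65)*V(7) - 46 = (-225 + 65)*1 - 46 = -160*1 - 46 = -160 - 46 = -206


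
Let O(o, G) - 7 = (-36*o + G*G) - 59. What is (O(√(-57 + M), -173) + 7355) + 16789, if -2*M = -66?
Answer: 54021 - 72*I*√6 ≈ 54021.0 - 176.36*I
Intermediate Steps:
M = 33 (M = -½*(-66) = 33)
O(o, G) = -52 + G² - 36*o (O(o, G) = 7 + ((-36*o + G*G) - 59) = 7 + ((-36*o + G²) - 59) = 7 + ((G² - 36*o) - 59) = 7 + (-59 + G² - 36*o) = -52 + G² - 36*o)
(O(√(-57 + M), -173) + 7355) + 16789 = ((-52 + (-173)² - 36*√(-57 + 33)) + 7355) + 16789 = ((-52 + 29929 - 72*I*√6) + 7355) + 16789 = ((29877 - 72*I*√6) + 7355) + 16789 = (37232 - 72*I*√6) + 16789 = 54021 - 72*I*√6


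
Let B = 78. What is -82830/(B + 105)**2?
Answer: -27610/11163 ≈ -2.4734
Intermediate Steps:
-82830/(B + 105)**2 = -82830/(78 + 105)**2 = -82830/(183**2) = -82830/33489 = -82830*1/33489 = -27610/11163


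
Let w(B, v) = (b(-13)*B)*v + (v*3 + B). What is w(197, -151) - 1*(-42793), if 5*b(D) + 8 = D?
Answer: 837372/5 ≈ 1.6747e+5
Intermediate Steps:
b(D) = -8/5 + D/5
w(B, v) = B + 3*v - 21*B*v/5 (w(B, v) = ((-8/5 + (⅕)*(-13))*B)*v + (v*3 + B) = ((-8/5 - 13/5)*B)*v + (3*v + B) = (-21*B/5)*v + (B + 3*v) = -21*B*v/5 + (B + 3*v) = B + 3*v - 21*B*v/5)
w(197, -151) - 1*(-42793) = (197 + 3*(-151) - 21/5*197*(-151)) - 1*(-42793) = (197 - 453 + 624687/5) + 42793 = 623407/5 + 42793 = 837372/5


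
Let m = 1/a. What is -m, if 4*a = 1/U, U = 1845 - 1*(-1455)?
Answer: -13200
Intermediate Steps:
U = 3300 (U = 1845 + 1455 = 3300)
a = 1/13200 (a = (¼)/3300 = (¼)*(1/3300) = 1/13200 ≈ 7.5758e-5)
m = 13200 (m = 1/(1/13200) = 13200)
-m = -1*13200 = -13200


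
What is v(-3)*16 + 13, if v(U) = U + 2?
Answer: -3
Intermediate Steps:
v(U) = 2 + U
v(-3)*16 + 13 = (2 - 3)*16 + 13 = -1*16 + 13 = -16 + 13 = -3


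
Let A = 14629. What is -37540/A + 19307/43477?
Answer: -1349684477/636025033 ≈ -2.1221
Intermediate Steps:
-37540/A + 19307/43477 = -37540/14629 + 19307/43477 = -1349684477/636025033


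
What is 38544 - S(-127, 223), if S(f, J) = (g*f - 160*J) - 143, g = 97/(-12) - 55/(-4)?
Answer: 225260/3 ≈ 75087.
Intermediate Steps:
g = 17/3 (g = 97*(-1/12) - 55*(-¼) = -97/12 + 55/4 = 17/3 ≈ 5.6667)
S(f, J) = -143 - 160*J + 17*f/3 (S(f, J) = (17*f/3 - 160*J) - 143 = (-160*J + 17*f/3) - 143 = -143 - 160*J + 17*f/3)
38544 - S(-127, 223) = 38544 - (-143 - 160*223 + (17/3)*(-127)) = 38544 - (-143 - 35680 - 2159/3) = 38544 - 1*(-109628/3) = 38544 + 109628/3 = 225260/3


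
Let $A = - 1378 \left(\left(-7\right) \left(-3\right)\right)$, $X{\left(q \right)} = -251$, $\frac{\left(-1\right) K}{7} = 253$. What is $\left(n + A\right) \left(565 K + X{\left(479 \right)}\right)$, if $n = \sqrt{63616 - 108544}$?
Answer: $28963060308 - 24020784 i \sqrt{78} \approx 2.8963 \cdot 10^{10} - 2.1215 \cdot 10^{8} i$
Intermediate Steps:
$K = -1771$ ($K = \left(-7\right) 253 = -1771$)
$A = -28938$ ($A = \left(-1378\right) 21 = -28938$)
$n = 24 i \sqrt{78}$ ($n = \sqrt{-44928} = 24 i \sqrt{78} \approx 211.96 i$)
$\left(n + A\right) \left(565 K + X{\left(479 \right)}\right) = \left(24 i \sqrt{78} - 28938\right) \left(565 \left(-1771\right) - 251\right) = \left(-28938 + 24 i \sqrt{78}\right) \left(-1000615 - 251\right) = \left(-28938 + 24 i \sqrt{78}\right) \left(-1000866\right) = 28963060308 - 24020784 i \sqrt{78}$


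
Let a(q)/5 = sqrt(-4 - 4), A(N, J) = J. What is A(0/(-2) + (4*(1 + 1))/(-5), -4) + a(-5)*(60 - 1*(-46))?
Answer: -4 + 1060*I*sqrt(2) ≈ -4.0 + 1499.1*I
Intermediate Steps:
a(q) = 10*I*sqrt(2) (a(q) = 5*sqrt(-4 - 4) = 5*sqrt(-8) = 5*(2*I*sqrt(2)) = 10*I*sqrt(2))
A(0/(-2) + (4*(1 + 1))/(-5), -4) + a(-5)*(60 - 1*(-46)) = -4 + (10*I*sqrt(2))*(60 - 1*(-46)) = -4 + (10*I*sqrt(2))*(60 + 46) = -4 + (10*I*sqrt(2))*106 = -4 + 1060*I*sqrt(2)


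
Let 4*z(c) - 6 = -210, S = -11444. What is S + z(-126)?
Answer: -11495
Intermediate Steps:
z(c) = -51 (z(c) = 3/2 + (¼)*(-210) = 3/2 - 105/2 = -51)
S + z(-126) = -11444 - 51 = -11495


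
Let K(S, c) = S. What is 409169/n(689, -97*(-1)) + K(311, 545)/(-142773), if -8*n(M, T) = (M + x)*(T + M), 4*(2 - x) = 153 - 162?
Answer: -311677164857/51864148299 ≈ -6.0095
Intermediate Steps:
x = 17/4 (x = 2 - (153 - 162)/4 = 2 - 1/4*(-9) = 2 + 9/4 = 17/4 ≈ 4.2500)
n(M, T) = -(17/4 + M)*(M + T)/8 (n(M, T) = -(M + 17/4)*(T + M)/8 = -(17/4 + M)*(M + T)/8)
409169/n(689, -97*(-1)) + K(311, 545)/(-142773) = 409169/(-17/32*689 - (-1649)*(-1)/32 - 1/8*689**2 - 1/8*689*(-97*(-1))) + 311/(-142773) = 409169/(-11713/32 - 17/32*97 - 1/8*474721 - 1/8*689*97) + 311*(-1/142773) = 409169/(-11713/32 - 1649/32 - 474721/8 - 66833/8) - 311/142773 = 409169/(-1089789/16) - 311/142773 = 409169*(-16/1089789) - 311/142773 = -6546704/1089789 - 311/142773 = -311677164857/51864148299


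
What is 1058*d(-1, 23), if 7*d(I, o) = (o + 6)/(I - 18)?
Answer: -30682/133 ≈ -230.69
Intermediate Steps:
d(I, o) = (6 + o)/(7*(-18 + I)) (d(I, o) = ((o + 6)/(I - 18))/7 = ((6 + o)/(-18 + I))/7 = (6 + o)/(7*(-18 + I)))
1058*d(-1, 23) = 1058*((6 + 23)/(7*(-18 - 1))) = 1058*((1/7)*29/(-19)) = 1058*((1/7)*(-1/19)*29) = 1058*(-29/133) = -30682/133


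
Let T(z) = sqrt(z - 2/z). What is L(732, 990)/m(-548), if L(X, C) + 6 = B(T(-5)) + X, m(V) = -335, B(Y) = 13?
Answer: -739/335 ≈ -2.2060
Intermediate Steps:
L(X, C) = 7 + X (L(X, C) = -6 + (13 + X) = 7 + X)
L(732, 990)/m(-548) = (7 + 732)/(-335) = 739*(-1/335) = -739/335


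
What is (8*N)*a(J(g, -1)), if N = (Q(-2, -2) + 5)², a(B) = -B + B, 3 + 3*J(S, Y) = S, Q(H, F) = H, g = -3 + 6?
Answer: 0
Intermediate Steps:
g = 3
J(S, Y) = -1 + S/3
a(B) = 0
N = 9 (N = (-2 + 5)² = 3² = 9)
(8*N)*a(J(g, -1)) = (8*9)*0 = 72*0 = 0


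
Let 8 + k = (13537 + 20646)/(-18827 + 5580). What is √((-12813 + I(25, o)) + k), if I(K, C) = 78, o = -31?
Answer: 16*I*√8736846898/13247 ≈ 112.9*I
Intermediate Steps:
k = -140159/13247 (k = -8 + (13537 + 20646)/(-18827 + 5580) = -8 + 34183/(-13247) = -8 + 34183*(-1/13247) = -8 - 34183/13247 = -140159/13247 ≈ -10.580)
√((-12813 + I(25, o)) + k) = √((-12813 + 78) - 140159/13247) = √(-12735 - 140159/13247) = √(-168840704/13247) = 16*I*√8736846898/13247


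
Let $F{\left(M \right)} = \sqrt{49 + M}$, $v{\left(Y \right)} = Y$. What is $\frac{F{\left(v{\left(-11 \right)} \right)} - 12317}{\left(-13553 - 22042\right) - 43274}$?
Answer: $\frac{12317}{78869} - \frac{\sqrt{38}}{78869} \approx 0.15609$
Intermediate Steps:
$\frac{F{\left(v{\left(-11 \right)} \right)} - 12317}{\left(-13553 - 22042\right) - 43274} = \frac{\sqrt{49 - 11} - 12317}{\left(-13553 - 22042\right) - 43274} = \frac{\sqrt{38} - 12317}{\left(-13553 - 22042\right) - 43274} = \frac{-12317 + \sqrt{38}}{-35595 - 43274} = \frac{-12317 + \sqrt{38}}{-78869} = \left(-12317 + \sqrt{38}\right) \left(- \frac{1}{78869}\right) = \frac{12317}{78869} - \frac{\sqrt{38}}{78869}$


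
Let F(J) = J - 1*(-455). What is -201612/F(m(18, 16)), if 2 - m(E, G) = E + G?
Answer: -67204/141 ≈ -476.62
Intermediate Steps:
m(E, G) = 2 - E - G (m(E, G) = 2 - (E + G) = 2 + (-E - G) = 2 - E - G)
F(J) = 455 + J (F(J) = J + 455 = 455 + J)
-201612/F(m(18, 16)) = -201612/(455 + (2 - 1*18 - 1*16)) = -201612/(455 + (2 - 18 - 16)) = -201612/(455 - 32) = -201612/423 = -201612*1/423 = -67204/141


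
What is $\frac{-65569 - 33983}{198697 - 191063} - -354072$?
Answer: $\frac{1351443048}{3817} \approx 3.5406 \cdot 10^{5}$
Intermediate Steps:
$\frac{-65569 - 33983}{198697 - 191063} - -354072 = - \frac{99552}{7634} + 354072 = \left(-99552\right) \frac{1}{7634} + 354072 = - \frac{49776}{3817} + 354072 = \frac{1351443048}{3817}$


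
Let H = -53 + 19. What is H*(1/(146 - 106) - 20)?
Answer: 13583/20 ≈ 679.15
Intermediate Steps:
H = -34
H*(1/(146 - 106) - 20) = -34*(1/(146 - 106) - 20) = -34*(1/40 - 20) = -34*(-799/40) = 13583/20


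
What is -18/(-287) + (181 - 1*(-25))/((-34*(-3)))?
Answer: 30479/14637 ≈ 2.0823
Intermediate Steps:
-18/(-287) + (181 - 1*(-25))/((-34*(-3))) = -18*(-1/287) + (181 + 25)/102 = 18/287 + 206*(1/102) = 18/287 + 103/51 = 30479/14637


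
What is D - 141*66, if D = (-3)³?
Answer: -9333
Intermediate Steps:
D = -27
D - 141*66 = -27 - 141*66 = -27 - 9306 = -9333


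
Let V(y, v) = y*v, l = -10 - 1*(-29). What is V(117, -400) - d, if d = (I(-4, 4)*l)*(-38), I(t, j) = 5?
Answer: -43190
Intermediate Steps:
l = 19 (l = -10 + 29 = 19)
V(y, v) = v*y
d = -3610 (d = (5*19)*(-38) = 95*(-38) = -3610)
V(117, -400) - d = -400*117 - 1*(-3610) = -46800 + 3610 = -43190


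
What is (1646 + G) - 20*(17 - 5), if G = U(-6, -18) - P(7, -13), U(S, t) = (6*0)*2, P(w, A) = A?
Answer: 1419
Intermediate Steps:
U(S, t) = 0 (U(S, t) = 0*2 = 0)
G = 13 (G = 0 - 1*(-13) = 0 + 13 = 13)
(1646 + G) - 20*(17 - 5) = (1646 + 13) - 20*(17 - 5) = 1659 - 20*12 = 1659 - 240 = 1419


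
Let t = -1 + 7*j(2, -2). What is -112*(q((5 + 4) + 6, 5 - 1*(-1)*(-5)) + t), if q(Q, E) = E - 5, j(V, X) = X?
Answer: 2240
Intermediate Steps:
q(Q, E) = -5 + E
t = -15 (t = -1 + 7*(-2) = -1 - 14 = -15)
-112*(q((5 + 4) + 6, 5 - 1*(-1)*(-5)) + t) = -112*((-5 + (5 - 1*(-1)*(-5))) - 15) = -112*((-5 + (5 + 1*(-5))) - 15) = -112*((-5 + (5 - 5)) - 15) = -112*((-5 + 0) - 15) = -112*(-5 - 15) = -112*(-20) = 2240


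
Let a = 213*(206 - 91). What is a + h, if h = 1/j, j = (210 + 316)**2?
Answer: 6777178621/276676 ≈ 24495.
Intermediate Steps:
j = 276676 (j = 526**2 = 276676)
h = 1/276676 ≈ 3.6143e-6
a = 24495 (a = 213*115 = 24495)
a + h = 24495 + 1/276676 = 6777178621/276676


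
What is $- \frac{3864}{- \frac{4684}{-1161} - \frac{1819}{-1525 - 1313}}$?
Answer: $- \frac{98694288}{119419} \approx -826.45$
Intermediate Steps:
$- \frac{3864}{- \frac{4684}{-1161} - \frac{1819}{-1525 - 1313}} = - \frac{3864}{\left(-4684\right) \left(- \frac{1}{1161}\right) - \frac{1819}{-2838}} = - \frac{3864}{\frac{4684}{1161} - - \frac{1819}{2838}} = - \frac{3864}{\frac{4684}{1161} + \frac{1819}{2838}} = - \frac{3864}{\frac{119419}{25542}} = \left(-3864\right) \frac{25542}{119419} = - \frac{98694288}{119419}$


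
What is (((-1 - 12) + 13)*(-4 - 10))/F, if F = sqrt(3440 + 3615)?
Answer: 0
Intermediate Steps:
F = sqrt(7055) ≈ 83.994
(((-1 - 12) + 13)*(-4 - 10))/F = (((-1 - 12) + 13)*(-4 - 10))/(sqrt(7055)) = ((-13 + 13)*(-14))*(sqrt(7055)/7055) = (0*(-14))*(sqrt(7055)/7055) = 0*(sqrt(7055)/7055) = 0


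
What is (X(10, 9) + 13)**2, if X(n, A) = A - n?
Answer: 144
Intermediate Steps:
(X(10, 9) + 13)**2 = ((9 - 1*10) + 13)**2 = ((9 - 10) + 13)**2 = (-1 + 13)**2 = 12**2 = 144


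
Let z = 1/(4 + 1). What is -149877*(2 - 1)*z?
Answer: -149877/5 ≈ -29975.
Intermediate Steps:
z = 1/5 ≈ 0.20000
-149877*(2 - 1)*z = -149877*(2 - 1)/5 = -149877/5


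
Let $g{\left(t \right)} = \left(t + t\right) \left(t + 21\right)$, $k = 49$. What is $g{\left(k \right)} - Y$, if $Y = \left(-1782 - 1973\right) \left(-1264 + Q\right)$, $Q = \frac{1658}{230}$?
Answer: $- \frac{108385001}{23} \approx -4.7124 \cdot 10^{6}$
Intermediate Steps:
$Q = \frac{829}{115}$ ($Q = 1658 \cdot \frac{1}{230} = \frac{829}{115} \approx 7.2087$)
$Y = \frac{108542781}{23}$ ($Y = \left(-1782 - 1973\right) \left(-1264 + \frac{829}{115}\right) = \left(-3755\right) \left(- \frac{144531}{115}\right) = \frac{108542781}{23} \approx 4.7192 \cdot 10^{6}$)
$g{\left(t \right)} = 2 t \left(21 + t\right)$
$g{\left(k \right)} - Y = 2 \cdot 49 \left(21 + 49\right) - \frac{108542781}{23} = 2 \cdot 49 \cdot 70 - \frac{108542781}{23} = 6860 - \frac{108542781}{23} = - \frac{108385001}{23}$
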